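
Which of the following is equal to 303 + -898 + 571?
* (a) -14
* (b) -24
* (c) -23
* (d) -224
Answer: b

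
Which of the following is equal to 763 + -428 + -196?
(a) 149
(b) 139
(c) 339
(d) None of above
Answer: b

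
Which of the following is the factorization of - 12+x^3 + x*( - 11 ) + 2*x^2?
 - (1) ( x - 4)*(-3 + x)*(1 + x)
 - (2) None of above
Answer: 2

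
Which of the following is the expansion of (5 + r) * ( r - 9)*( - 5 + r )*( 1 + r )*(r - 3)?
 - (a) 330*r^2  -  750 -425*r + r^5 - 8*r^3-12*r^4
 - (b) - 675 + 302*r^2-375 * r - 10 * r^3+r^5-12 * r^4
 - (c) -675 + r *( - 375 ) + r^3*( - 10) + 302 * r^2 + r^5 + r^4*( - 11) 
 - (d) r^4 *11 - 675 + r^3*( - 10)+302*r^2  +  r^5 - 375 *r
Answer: c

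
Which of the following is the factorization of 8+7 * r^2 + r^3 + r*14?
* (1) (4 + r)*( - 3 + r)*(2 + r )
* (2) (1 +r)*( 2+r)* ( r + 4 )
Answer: 2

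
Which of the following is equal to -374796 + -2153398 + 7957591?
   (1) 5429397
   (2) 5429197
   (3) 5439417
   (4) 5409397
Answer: 1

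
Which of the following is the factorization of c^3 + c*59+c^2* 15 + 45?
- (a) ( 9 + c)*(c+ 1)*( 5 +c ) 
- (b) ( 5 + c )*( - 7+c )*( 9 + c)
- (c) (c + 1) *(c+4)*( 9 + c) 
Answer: a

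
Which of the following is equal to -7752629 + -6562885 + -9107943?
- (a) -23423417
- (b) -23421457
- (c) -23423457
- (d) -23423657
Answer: c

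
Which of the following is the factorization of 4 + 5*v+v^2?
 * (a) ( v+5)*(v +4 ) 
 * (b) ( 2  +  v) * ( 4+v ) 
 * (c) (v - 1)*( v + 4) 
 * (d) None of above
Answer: d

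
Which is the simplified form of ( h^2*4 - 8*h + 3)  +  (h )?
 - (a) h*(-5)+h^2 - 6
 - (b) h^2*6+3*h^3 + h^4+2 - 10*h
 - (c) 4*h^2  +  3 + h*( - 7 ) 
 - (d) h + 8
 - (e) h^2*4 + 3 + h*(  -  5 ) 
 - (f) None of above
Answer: c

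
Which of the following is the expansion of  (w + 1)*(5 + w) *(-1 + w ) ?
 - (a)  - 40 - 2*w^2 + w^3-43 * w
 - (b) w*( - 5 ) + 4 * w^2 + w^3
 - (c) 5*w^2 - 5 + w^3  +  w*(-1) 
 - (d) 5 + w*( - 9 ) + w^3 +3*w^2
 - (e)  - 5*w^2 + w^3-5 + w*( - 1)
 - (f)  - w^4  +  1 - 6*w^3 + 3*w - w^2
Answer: c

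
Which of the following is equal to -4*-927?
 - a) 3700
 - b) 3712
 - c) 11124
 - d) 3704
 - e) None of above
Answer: e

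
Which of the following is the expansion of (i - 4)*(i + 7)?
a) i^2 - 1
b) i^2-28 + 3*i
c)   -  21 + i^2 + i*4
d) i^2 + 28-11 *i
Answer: b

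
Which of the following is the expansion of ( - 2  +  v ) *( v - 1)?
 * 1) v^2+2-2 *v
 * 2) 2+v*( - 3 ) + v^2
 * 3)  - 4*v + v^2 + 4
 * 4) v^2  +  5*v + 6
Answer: 2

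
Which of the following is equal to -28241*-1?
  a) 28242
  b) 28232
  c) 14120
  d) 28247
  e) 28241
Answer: e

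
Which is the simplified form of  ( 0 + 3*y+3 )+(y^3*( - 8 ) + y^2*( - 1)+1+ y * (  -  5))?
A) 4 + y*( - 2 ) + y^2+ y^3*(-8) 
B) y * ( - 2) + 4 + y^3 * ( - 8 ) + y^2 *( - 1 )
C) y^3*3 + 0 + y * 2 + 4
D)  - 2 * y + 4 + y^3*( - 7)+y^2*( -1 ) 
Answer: B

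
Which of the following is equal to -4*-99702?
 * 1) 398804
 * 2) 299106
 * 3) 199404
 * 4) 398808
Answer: 4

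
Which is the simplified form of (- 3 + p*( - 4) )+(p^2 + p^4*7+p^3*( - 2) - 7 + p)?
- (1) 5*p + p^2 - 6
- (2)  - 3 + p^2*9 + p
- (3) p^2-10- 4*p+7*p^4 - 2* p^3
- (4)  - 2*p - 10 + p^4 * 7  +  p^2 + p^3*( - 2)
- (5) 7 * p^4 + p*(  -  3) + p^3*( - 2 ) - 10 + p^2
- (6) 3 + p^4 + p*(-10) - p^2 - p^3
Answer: 5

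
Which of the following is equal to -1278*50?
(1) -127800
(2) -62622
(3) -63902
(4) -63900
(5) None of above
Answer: 4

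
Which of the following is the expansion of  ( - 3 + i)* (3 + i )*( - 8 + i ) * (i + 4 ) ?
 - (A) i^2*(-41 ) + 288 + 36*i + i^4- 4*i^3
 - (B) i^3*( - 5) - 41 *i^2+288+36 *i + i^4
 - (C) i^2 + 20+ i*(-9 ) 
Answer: A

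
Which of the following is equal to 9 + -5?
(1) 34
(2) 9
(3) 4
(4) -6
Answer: 3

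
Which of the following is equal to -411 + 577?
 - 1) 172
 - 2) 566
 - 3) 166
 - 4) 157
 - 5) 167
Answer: 3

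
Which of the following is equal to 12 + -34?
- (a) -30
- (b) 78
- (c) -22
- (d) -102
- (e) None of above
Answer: c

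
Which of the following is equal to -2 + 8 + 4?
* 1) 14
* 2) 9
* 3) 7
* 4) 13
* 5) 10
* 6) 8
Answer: 5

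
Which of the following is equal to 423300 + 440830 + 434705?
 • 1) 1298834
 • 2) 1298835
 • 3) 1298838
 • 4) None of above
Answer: 2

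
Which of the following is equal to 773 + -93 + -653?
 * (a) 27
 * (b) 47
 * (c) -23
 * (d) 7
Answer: a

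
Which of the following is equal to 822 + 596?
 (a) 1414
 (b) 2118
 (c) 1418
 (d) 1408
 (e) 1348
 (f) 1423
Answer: c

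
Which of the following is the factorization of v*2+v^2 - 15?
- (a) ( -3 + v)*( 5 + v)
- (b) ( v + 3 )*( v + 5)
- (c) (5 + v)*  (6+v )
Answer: a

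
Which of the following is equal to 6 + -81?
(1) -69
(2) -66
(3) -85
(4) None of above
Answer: 4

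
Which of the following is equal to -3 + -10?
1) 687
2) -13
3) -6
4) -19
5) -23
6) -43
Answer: 2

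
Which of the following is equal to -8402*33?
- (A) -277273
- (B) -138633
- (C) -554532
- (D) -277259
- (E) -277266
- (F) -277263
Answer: E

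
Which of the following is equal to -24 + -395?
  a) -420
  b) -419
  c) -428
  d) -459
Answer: b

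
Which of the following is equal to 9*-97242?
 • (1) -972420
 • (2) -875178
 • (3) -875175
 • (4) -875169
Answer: 2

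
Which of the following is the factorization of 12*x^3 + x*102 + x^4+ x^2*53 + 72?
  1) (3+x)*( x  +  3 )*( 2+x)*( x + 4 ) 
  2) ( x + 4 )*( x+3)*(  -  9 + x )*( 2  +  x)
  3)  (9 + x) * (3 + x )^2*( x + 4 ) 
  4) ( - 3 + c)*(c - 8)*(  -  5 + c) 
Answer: 1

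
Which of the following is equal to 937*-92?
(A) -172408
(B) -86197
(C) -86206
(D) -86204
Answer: D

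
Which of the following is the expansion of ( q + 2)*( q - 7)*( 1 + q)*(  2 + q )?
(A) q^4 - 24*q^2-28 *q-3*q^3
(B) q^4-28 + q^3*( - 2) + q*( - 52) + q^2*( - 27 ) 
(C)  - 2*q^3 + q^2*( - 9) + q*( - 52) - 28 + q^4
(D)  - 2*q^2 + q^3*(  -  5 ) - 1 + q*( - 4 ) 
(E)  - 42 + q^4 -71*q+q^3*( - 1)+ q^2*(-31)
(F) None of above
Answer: B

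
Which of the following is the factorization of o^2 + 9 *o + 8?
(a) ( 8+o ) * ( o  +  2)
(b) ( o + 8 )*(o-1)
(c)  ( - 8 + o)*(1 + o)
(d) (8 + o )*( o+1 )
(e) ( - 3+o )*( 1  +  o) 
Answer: d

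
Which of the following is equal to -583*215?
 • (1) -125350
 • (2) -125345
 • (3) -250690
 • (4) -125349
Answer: 2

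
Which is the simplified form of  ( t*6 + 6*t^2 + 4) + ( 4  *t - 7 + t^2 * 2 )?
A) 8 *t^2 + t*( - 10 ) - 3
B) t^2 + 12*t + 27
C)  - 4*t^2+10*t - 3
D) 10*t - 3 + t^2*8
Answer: D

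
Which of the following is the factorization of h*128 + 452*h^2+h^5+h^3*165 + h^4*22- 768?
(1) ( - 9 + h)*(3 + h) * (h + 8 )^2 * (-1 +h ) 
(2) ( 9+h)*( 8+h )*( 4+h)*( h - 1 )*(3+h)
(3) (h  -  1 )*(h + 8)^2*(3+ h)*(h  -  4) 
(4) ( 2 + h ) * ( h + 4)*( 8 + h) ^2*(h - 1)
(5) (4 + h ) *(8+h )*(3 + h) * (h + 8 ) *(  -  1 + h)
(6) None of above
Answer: 5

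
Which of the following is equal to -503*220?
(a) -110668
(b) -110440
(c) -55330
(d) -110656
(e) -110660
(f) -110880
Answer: e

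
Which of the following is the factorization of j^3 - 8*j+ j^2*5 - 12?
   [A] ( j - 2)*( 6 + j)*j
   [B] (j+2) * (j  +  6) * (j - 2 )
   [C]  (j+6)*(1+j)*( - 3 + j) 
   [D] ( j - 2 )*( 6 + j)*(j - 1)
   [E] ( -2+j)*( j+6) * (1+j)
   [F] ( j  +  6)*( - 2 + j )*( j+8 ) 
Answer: E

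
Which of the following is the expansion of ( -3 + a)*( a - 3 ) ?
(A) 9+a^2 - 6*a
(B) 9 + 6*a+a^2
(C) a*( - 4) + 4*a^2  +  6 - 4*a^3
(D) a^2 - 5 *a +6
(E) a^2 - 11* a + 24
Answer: A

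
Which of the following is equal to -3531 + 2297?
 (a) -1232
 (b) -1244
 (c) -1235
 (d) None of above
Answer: d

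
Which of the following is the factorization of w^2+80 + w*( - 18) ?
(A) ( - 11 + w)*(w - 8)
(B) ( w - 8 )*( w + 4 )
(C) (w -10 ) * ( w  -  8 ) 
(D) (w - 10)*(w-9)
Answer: C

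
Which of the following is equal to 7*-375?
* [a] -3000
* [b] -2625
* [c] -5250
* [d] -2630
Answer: b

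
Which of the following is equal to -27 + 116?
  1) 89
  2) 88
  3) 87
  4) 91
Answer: 1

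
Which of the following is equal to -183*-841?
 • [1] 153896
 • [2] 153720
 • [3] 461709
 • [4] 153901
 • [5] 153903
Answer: 5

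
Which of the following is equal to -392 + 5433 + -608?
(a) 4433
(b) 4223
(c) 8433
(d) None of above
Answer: a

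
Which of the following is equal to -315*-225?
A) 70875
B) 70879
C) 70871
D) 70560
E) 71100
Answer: A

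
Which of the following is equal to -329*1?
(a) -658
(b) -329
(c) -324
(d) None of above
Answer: b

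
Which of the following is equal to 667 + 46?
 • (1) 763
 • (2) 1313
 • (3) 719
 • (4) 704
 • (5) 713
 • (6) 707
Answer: 5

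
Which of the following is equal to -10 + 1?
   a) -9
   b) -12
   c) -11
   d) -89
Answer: a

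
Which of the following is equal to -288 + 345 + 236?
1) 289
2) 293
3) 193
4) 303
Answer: 2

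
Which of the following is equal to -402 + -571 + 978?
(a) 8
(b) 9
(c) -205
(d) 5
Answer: d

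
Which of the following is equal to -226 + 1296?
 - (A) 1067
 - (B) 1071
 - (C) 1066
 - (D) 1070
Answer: D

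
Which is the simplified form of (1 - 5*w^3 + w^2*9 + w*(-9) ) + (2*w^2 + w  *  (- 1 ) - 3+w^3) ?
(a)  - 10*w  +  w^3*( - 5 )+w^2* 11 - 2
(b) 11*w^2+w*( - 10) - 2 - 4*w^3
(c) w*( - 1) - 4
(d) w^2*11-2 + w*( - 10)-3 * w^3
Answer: b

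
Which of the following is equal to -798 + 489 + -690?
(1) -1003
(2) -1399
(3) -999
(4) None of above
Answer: 3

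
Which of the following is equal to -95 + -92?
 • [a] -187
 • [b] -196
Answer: a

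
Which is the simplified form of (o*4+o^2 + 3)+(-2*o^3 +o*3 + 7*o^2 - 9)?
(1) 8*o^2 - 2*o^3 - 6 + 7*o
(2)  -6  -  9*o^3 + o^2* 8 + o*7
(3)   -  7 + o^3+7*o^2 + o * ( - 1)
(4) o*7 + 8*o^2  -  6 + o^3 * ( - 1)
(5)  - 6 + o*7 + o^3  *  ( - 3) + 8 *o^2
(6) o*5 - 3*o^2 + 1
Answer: 1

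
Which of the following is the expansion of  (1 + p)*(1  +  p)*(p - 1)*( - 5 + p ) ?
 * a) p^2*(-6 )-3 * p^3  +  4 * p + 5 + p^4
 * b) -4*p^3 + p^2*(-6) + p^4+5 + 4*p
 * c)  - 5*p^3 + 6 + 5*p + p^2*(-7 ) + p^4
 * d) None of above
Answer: b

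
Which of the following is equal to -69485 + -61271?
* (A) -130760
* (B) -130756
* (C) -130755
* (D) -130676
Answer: B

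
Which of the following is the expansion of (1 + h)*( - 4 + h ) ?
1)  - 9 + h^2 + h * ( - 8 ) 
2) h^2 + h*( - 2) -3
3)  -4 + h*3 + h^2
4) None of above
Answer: 4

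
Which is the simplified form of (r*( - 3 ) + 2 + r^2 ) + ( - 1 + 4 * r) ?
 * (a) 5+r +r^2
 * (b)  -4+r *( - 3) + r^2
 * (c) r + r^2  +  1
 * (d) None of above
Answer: c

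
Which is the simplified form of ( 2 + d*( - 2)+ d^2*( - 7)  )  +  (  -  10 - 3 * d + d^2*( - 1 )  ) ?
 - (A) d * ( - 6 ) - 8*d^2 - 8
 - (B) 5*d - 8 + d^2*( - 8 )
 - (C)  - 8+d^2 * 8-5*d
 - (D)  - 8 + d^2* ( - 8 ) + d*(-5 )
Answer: D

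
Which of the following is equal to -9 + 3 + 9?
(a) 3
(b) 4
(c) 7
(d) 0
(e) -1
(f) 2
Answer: a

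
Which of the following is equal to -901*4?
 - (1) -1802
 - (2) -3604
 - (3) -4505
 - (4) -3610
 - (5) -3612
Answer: 2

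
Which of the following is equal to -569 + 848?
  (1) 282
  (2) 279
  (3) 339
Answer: 2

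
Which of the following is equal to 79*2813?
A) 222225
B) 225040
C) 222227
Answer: C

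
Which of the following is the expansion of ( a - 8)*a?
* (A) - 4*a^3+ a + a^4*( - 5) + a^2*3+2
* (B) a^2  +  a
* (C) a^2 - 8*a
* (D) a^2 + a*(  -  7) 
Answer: C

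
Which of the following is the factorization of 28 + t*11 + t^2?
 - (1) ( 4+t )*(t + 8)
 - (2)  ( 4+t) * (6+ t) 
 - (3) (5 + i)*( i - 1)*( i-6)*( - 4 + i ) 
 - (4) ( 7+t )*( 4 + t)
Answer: 4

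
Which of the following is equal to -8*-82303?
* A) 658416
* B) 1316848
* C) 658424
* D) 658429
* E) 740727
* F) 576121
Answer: C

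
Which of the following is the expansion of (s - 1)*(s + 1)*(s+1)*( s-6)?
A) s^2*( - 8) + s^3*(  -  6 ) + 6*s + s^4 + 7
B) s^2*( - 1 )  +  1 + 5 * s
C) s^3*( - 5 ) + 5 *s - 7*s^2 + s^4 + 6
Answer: C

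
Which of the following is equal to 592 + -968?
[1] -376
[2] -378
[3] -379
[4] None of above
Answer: 1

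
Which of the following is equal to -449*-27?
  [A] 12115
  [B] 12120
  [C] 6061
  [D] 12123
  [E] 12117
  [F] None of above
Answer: D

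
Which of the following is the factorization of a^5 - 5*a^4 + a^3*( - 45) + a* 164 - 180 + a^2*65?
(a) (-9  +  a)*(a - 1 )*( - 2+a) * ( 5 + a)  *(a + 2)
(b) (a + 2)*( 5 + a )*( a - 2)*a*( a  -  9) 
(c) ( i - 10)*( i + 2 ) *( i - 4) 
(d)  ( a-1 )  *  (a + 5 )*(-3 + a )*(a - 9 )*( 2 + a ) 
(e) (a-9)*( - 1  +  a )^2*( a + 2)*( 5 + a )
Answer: a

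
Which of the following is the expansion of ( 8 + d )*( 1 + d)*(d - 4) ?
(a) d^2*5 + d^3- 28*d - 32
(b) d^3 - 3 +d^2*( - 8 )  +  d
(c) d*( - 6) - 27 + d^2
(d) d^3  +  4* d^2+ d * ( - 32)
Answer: a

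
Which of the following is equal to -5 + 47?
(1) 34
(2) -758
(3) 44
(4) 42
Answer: 4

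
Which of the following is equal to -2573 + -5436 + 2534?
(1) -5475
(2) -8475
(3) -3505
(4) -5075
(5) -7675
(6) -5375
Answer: 1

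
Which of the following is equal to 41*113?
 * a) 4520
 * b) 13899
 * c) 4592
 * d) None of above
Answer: d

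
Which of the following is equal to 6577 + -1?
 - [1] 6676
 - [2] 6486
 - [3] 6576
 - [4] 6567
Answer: 3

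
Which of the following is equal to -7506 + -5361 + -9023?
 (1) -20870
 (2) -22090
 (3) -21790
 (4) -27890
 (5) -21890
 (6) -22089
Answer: 5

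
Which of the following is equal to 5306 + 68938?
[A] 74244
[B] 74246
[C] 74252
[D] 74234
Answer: A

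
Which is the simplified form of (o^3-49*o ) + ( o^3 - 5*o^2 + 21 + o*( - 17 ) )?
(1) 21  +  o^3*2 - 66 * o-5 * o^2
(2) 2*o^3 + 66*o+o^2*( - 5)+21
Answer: 1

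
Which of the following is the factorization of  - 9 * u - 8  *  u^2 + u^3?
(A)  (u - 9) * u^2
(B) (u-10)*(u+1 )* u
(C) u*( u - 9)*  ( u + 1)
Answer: C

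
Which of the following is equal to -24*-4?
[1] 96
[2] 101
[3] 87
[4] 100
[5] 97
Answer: 1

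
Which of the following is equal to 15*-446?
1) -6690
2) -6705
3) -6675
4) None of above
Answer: 1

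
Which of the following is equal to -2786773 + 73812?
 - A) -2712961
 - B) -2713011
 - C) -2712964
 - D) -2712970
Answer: A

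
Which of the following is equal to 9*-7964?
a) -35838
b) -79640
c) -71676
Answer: c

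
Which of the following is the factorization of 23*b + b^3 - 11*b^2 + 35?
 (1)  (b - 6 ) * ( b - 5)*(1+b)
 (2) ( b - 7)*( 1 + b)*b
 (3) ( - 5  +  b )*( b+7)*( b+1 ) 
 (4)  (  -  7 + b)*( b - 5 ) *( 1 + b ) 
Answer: 4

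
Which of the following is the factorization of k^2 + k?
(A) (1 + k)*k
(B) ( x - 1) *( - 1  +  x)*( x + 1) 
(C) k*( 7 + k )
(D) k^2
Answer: A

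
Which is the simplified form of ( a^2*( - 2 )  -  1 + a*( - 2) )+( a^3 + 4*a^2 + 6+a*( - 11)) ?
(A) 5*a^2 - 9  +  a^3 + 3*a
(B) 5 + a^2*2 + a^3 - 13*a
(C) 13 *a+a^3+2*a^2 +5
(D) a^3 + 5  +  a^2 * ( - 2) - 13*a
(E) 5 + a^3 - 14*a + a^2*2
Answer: B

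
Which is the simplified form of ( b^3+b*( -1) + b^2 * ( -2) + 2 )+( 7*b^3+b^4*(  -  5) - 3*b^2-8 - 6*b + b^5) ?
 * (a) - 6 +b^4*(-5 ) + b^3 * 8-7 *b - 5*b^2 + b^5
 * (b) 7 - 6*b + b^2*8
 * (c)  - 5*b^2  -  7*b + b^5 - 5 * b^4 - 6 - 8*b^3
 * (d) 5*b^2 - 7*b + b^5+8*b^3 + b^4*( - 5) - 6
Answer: a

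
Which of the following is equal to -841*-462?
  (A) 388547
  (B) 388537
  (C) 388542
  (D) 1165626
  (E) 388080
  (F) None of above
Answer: C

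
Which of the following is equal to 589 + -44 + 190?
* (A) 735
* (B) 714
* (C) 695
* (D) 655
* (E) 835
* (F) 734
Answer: A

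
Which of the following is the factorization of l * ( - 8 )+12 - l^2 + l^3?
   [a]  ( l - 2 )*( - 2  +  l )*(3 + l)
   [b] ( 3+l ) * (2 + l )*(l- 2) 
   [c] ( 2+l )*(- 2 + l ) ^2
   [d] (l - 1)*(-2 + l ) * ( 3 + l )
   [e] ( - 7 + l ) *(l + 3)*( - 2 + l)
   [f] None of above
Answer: a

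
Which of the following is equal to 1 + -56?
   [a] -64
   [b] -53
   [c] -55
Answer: c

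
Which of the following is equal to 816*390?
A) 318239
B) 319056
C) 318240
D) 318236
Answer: C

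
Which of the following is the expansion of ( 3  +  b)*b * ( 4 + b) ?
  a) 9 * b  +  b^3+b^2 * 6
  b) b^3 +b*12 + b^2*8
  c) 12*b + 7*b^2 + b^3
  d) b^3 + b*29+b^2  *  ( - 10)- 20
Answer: c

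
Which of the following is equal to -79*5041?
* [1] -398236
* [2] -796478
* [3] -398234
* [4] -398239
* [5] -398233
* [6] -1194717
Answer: 4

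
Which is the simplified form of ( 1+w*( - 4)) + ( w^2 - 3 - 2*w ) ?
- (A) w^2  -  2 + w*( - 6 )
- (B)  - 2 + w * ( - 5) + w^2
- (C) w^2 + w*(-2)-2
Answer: A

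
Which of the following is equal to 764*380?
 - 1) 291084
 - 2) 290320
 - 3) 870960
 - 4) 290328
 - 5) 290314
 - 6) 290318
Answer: 2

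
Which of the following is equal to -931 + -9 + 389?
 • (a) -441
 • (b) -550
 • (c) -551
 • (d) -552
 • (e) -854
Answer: c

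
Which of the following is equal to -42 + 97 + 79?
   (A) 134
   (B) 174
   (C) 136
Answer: A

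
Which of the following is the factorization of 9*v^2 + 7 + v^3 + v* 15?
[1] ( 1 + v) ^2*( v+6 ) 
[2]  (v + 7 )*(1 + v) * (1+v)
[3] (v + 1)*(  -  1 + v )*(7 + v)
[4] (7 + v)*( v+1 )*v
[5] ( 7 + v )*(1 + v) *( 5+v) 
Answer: 2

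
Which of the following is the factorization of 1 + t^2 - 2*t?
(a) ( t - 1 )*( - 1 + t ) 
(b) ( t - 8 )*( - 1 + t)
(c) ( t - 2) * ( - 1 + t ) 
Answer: a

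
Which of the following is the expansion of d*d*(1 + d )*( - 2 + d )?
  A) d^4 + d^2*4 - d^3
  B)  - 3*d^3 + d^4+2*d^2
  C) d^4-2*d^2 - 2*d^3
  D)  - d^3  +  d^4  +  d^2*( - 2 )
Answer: D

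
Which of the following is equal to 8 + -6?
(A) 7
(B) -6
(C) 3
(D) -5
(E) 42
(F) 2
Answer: F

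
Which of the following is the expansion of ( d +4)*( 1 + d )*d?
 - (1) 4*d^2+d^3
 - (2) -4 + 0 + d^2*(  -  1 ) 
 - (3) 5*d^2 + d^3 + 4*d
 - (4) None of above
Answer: 3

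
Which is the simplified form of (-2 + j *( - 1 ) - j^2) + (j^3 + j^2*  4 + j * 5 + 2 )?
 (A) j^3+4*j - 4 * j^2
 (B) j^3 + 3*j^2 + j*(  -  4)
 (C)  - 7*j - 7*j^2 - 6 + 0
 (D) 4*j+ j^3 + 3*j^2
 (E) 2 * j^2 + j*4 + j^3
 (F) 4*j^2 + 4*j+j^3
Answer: D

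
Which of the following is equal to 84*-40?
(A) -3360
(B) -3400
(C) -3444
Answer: A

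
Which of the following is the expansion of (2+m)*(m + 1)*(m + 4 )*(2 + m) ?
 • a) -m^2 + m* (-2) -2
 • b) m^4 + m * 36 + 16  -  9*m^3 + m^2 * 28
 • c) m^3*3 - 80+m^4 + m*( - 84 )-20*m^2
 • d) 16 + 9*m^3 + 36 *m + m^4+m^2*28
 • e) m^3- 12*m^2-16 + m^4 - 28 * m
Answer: d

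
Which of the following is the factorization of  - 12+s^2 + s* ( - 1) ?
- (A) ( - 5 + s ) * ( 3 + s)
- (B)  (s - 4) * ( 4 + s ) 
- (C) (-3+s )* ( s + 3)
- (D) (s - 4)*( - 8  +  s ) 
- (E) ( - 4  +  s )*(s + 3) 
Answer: E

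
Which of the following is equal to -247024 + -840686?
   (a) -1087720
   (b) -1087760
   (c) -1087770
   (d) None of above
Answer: d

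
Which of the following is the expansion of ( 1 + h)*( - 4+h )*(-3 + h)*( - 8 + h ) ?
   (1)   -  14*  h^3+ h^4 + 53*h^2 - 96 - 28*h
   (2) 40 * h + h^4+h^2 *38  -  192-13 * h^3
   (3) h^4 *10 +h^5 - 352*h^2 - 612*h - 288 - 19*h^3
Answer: 1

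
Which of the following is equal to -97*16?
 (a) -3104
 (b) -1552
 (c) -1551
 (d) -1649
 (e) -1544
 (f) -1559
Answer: b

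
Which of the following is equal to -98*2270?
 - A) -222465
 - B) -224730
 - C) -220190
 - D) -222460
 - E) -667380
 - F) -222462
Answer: D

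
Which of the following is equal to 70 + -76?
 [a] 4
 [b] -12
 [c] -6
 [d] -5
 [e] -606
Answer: c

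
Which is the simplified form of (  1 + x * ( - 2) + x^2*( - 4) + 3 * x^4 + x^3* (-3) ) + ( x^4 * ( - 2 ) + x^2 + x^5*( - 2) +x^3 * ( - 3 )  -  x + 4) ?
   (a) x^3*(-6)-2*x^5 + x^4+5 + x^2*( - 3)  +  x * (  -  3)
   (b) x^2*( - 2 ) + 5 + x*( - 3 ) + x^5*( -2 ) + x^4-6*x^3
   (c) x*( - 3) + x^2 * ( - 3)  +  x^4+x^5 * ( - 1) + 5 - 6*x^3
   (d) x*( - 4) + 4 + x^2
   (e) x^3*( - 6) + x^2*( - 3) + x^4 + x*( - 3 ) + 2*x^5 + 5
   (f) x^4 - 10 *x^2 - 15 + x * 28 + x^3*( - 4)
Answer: a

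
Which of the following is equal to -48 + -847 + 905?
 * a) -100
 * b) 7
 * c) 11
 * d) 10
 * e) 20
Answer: d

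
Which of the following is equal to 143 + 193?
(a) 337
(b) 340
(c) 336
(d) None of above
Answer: c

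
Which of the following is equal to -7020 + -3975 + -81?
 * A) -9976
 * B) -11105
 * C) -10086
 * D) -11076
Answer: D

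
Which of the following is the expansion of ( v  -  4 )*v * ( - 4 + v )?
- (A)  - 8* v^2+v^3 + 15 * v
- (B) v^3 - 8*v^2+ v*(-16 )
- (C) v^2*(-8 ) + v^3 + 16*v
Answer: C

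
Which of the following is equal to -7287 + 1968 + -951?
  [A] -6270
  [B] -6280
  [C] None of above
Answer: A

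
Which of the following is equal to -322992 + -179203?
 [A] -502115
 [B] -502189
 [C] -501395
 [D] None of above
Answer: D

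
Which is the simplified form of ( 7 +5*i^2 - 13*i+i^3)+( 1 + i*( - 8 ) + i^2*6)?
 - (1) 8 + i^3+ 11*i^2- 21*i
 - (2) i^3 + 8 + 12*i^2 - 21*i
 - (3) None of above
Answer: 1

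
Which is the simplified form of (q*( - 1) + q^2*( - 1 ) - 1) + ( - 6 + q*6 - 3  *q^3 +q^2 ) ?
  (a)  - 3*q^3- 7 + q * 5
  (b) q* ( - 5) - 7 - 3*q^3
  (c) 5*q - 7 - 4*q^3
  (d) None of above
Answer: a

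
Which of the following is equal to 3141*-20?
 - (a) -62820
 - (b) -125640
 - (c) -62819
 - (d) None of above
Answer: a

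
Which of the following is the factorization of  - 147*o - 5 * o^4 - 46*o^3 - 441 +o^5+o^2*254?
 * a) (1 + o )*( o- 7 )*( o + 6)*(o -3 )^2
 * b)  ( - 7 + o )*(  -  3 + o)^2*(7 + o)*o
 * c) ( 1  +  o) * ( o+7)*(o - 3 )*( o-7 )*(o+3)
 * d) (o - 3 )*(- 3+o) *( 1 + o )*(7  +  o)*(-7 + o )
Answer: d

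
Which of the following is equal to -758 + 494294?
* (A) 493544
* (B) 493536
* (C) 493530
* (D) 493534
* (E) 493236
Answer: B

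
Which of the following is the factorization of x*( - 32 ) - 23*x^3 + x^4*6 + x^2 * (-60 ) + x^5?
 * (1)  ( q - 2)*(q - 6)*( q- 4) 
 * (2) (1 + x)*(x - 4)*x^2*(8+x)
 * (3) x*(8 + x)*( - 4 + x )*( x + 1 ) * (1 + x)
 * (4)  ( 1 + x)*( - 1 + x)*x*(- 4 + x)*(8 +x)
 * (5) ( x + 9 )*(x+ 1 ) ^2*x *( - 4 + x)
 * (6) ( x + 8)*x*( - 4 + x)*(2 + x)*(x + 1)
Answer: 3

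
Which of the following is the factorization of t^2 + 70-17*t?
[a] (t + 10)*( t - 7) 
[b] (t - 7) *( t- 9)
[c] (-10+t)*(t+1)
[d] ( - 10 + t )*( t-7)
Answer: d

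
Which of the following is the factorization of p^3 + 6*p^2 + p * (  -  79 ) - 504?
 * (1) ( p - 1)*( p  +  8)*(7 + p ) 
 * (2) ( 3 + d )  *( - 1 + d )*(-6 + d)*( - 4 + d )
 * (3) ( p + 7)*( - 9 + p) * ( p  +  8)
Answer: 3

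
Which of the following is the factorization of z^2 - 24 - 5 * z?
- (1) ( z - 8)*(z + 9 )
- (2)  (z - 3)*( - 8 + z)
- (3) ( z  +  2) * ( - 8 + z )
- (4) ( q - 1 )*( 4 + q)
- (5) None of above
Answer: 5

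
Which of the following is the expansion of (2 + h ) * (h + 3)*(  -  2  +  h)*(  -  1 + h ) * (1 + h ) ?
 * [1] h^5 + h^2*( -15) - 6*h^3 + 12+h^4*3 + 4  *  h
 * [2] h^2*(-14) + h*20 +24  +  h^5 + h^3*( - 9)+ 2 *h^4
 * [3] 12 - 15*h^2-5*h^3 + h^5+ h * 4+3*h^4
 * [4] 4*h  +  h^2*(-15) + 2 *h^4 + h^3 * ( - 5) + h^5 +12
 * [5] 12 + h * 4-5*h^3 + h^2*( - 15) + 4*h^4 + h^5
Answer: 3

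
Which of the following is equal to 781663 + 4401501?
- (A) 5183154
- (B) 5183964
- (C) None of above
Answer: C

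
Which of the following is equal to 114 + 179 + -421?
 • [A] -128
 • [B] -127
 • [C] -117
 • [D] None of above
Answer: A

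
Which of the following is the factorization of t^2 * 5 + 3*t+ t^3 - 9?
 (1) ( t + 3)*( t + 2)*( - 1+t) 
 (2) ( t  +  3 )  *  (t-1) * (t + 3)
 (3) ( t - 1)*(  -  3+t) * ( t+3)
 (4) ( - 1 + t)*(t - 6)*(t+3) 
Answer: 2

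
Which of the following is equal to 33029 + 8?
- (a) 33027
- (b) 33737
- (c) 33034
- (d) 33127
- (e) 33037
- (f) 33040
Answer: e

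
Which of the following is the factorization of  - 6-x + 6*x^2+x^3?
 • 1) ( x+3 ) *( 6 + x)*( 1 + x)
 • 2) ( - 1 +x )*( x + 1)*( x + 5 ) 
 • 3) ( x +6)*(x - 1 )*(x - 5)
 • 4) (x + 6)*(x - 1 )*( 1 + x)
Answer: 4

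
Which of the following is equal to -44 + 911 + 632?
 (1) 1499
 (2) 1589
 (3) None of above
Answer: 1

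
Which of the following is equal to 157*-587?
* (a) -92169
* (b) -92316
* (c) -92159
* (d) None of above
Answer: c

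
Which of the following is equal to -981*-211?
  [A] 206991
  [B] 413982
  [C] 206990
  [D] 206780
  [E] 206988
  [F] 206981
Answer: A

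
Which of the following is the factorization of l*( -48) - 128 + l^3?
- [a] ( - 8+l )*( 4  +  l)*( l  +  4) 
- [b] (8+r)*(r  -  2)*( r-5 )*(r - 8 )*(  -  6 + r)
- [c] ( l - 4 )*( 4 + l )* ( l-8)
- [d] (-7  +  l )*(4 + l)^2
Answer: a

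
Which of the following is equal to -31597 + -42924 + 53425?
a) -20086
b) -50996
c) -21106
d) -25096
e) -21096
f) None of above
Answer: e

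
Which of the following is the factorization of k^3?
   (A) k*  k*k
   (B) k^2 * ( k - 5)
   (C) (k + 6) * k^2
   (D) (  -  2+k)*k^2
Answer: A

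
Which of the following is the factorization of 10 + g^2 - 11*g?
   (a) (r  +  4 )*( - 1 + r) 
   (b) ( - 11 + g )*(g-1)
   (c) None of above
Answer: c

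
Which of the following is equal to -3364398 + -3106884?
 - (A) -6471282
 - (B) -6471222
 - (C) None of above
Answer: A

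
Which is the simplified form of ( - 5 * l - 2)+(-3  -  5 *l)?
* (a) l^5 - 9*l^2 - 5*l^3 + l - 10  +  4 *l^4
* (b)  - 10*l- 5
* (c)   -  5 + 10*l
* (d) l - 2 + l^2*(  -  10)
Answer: b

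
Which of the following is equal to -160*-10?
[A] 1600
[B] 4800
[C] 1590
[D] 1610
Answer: A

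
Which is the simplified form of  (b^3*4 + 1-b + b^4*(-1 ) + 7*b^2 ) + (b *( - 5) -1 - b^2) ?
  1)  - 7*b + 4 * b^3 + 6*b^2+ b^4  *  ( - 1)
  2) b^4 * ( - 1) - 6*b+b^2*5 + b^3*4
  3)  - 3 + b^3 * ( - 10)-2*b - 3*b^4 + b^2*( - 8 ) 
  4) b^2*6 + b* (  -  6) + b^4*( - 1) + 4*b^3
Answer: 4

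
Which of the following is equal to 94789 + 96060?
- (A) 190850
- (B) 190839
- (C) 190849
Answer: C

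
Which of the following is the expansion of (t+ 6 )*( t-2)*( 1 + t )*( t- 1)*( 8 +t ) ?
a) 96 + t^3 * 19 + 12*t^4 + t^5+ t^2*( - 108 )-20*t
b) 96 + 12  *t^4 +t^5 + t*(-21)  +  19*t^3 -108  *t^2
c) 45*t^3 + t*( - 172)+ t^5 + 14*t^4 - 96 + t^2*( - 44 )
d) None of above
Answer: a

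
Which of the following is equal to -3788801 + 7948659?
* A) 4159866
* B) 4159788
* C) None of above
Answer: C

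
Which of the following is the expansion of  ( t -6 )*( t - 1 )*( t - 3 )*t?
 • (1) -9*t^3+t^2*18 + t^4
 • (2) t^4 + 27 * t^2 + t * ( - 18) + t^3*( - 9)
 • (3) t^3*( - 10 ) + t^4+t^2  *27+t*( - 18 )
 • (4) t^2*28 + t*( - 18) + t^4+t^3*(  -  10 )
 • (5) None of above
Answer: 3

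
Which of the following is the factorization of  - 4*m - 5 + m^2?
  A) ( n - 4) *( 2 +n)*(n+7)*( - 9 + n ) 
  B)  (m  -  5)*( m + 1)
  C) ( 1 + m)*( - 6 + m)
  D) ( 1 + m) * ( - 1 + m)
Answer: B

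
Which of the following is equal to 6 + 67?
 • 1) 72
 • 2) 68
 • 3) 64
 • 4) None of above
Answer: 4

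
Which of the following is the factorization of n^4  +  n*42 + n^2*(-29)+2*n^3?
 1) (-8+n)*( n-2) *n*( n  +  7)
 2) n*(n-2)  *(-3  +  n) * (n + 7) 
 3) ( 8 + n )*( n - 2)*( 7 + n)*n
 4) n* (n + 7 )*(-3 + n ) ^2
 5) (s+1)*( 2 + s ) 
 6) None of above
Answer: 2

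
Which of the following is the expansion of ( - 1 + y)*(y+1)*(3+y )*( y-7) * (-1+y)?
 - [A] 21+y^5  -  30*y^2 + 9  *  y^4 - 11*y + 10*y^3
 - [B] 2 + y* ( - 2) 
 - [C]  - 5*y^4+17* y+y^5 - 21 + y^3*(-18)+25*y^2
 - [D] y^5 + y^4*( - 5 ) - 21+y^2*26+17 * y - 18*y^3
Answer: D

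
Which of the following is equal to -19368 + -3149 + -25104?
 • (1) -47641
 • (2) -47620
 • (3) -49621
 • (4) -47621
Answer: 4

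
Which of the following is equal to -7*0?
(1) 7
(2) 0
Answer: 2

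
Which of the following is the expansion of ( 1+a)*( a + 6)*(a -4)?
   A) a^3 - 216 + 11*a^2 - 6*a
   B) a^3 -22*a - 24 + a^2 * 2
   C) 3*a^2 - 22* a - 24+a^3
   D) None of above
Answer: C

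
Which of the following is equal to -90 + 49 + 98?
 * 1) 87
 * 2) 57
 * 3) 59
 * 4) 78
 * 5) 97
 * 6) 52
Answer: 2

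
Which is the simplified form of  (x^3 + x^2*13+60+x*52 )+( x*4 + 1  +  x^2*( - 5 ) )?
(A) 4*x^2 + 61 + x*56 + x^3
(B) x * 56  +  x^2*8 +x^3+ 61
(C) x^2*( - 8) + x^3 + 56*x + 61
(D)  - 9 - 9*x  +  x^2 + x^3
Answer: B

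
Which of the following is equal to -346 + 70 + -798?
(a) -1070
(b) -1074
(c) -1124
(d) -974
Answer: b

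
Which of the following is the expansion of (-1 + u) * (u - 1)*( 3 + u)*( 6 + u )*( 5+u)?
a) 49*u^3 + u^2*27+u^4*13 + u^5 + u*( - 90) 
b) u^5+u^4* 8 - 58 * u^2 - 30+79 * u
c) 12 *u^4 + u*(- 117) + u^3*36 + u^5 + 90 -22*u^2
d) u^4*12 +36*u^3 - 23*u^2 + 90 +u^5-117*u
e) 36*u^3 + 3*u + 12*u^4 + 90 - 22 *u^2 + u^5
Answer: c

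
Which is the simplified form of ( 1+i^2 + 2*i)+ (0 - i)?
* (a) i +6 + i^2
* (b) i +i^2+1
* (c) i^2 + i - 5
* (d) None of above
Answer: b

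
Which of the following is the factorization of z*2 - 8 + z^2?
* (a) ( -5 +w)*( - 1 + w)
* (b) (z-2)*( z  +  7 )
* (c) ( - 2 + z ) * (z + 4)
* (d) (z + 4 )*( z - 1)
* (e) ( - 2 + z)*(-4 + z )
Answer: c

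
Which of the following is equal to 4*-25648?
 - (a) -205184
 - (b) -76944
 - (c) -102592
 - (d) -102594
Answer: c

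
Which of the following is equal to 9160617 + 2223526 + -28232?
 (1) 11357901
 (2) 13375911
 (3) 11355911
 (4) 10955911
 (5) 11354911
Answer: 3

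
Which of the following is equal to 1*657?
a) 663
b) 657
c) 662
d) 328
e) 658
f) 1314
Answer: b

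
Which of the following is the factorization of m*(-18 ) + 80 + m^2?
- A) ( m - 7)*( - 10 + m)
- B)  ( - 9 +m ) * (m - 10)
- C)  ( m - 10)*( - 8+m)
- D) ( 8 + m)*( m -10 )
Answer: C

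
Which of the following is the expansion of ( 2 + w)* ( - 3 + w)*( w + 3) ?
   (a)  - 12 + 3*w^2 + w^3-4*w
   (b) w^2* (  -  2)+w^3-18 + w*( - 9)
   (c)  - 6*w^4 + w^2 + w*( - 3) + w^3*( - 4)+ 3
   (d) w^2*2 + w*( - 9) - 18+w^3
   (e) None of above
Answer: d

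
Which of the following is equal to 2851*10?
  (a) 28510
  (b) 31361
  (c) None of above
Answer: a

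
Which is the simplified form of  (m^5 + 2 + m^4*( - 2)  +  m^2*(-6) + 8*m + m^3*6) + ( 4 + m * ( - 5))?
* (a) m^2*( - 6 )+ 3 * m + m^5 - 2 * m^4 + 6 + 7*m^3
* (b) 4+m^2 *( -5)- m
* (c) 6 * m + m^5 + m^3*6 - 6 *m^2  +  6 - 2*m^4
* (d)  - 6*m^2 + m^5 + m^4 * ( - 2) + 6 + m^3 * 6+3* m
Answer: d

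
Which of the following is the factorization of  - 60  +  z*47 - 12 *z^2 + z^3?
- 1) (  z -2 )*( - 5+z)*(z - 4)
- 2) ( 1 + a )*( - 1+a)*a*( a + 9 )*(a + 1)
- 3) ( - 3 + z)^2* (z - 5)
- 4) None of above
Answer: 4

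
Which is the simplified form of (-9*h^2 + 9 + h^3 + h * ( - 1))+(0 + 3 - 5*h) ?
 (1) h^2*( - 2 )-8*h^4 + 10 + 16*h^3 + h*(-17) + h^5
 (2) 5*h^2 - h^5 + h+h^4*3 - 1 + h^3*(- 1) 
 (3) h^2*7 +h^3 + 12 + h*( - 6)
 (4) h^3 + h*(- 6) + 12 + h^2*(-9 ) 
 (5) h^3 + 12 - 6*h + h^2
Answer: 4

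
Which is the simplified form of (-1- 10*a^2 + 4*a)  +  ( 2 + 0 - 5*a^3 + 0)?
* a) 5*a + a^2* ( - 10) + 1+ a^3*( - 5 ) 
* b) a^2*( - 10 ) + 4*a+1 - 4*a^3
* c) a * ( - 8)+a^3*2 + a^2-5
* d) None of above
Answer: d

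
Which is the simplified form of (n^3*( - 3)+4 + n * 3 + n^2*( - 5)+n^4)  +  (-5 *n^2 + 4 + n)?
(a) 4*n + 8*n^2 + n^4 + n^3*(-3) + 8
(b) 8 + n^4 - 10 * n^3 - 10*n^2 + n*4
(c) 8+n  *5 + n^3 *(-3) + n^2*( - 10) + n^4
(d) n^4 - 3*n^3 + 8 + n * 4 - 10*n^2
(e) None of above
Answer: d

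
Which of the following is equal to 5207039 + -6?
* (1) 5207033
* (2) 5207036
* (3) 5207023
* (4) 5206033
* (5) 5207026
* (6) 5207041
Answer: 1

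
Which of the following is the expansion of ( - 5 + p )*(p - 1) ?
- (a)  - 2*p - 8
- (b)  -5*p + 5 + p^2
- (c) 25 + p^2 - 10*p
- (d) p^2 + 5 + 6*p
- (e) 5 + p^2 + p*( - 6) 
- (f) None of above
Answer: e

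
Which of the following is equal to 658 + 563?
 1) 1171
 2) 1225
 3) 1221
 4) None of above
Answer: 3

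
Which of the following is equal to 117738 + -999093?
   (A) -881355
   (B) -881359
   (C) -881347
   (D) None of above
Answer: A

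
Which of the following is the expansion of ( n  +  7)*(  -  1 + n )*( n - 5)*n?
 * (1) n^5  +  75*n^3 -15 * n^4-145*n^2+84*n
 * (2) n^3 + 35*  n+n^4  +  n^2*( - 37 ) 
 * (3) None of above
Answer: 2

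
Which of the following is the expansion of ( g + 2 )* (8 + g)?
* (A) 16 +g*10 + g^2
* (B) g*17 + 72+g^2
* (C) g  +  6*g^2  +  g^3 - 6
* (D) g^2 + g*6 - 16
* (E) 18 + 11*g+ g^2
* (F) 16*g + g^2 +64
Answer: A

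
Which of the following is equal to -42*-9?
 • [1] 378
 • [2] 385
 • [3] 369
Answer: 1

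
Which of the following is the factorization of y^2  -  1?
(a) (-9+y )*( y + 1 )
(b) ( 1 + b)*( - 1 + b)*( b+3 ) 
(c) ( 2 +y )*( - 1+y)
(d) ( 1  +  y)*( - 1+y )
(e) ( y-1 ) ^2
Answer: d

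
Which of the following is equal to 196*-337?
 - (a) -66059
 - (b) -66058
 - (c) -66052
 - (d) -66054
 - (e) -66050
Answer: c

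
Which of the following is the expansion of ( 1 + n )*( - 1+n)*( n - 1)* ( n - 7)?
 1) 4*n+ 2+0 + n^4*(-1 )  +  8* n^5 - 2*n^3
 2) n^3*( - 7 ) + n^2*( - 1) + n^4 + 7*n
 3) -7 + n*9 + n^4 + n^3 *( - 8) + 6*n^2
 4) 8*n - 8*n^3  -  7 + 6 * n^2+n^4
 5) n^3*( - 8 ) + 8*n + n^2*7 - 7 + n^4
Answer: 4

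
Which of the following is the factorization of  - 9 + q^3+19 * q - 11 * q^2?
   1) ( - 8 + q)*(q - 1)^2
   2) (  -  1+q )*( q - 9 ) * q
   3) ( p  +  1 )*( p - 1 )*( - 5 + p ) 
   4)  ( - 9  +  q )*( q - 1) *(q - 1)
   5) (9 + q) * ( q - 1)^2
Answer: 4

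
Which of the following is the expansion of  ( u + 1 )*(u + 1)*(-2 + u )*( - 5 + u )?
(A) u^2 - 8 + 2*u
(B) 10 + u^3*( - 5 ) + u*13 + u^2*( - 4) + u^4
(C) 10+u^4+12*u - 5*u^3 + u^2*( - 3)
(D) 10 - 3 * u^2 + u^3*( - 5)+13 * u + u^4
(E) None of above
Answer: D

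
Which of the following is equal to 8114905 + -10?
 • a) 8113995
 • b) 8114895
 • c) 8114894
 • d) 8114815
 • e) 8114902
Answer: b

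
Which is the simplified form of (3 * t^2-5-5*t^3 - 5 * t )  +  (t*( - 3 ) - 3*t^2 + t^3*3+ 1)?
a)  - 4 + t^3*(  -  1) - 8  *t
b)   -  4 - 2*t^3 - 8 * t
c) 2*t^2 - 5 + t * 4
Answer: b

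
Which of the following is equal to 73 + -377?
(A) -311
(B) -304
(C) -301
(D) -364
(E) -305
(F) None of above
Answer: B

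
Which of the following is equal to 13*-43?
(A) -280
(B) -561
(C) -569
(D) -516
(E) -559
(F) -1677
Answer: E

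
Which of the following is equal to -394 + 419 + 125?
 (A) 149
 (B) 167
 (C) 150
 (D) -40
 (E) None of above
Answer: C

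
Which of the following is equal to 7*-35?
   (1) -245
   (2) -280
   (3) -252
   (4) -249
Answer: 1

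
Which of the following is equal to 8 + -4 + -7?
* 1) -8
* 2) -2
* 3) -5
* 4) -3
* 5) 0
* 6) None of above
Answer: 4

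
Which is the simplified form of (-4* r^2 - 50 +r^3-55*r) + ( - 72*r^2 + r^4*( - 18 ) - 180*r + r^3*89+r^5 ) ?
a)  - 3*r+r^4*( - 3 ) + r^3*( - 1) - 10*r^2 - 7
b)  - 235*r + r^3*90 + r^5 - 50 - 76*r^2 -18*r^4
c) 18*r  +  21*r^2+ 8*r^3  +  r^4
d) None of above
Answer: b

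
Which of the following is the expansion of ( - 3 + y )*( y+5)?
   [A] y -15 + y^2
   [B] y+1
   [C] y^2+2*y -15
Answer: C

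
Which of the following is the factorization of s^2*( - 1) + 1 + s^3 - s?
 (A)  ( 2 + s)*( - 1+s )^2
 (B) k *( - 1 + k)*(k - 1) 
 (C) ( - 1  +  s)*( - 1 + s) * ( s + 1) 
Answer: C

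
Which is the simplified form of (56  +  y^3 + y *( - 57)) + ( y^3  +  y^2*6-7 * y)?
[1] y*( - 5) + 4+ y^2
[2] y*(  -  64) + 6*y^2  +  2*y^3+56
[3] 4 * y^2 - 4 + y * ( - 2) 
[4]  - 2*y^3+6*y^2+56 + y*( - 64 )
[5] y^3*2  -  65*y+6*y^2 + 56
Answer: 2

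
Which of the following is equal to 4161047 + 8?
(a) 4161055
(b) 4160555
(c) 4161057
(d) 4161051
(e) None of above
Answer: a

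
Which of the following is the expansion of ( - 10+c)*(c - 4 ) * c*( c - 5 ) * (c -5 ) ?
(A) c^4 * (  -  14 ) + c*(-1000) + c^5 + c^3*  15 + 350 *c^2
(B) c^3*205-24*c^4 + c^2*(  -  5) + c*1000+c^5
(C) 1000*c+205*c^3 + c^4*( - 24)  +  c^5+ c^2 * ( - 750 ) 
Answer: C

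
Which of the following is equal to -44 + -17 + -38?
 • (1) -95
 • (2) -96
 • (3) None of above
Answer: 3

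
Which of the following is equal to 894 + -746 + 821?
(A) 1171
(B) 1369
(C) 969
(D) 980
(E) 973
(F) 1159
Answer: C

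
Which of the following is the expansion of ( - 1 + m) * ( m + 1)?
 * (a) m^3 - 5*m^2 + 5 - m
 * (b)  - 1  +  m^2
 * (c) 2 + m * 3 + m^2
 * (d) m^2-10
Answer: b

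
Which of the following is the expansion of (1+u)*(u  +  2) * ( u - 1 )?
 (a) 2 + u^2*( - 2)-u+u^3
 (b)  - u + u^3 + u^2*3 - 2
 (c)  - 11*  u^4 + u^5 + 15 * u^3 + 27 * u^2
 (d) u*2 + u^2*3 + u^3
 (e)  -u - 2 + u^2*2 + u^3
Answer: e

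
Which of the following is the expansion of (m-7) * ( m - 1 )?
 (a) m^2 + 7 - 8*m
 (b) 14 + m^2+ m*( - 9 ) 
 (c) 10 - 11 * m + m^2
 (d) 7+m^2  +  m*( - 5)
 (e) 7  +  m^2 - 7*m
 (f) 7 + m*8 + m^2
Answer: a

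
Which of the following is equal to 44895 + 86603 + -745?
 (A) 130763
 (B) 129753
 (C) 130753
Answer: C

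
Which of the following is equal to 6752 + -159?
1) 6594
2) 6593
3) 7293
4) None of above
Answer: 2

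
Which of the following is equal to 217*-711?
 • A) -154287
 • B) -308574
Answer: A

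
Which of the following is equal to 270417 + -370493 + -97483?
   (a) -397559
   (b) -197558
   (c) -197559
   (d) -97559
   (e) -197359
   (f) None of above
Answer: c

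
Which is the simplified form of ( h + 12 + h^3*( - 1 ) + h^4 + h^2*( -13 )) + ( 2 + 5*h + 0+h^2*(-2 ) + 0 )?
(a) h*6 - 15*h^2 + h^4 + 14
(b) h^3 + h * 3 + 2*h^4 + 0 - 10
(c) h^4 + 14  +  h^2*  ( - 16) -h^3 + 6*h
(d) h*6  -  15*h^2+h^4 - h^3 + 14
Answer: d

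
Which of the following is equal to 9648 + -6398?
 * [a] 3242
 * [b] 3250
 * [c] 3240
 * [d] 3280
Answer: b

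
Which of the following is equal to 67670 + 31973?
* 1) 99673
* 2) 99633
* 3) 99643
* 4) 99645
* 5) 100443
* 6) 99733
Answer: 3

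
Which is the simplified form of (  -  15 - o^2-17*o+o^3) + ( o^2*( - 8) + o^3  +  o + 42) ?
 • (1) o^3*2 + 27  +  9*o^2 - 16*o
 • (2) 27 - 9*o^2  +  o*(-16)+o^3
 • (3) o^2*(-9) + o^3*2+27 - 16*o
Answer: 3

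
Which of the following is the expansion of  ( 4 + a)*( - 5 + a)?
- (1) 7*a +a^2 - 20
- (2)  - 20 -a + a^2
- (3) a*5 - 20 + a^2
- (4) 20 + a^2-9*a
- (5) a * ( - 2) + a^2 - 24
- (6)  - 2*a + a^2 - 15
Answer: 2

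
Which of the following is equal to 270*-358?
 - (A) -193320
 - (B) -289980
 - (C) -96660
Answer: C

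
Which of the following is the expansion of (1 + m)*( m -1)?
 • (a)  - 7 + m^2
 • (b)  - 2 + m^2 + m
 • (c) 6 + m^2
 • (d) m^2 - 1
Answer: d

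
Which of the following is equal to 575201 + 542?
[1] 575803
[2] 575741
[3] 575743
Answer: 3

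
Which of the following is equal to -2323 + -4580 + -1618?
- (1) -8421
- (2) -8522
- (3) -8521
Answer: 3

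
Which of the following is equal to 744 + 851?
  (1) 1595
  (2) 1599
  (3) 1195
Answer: 1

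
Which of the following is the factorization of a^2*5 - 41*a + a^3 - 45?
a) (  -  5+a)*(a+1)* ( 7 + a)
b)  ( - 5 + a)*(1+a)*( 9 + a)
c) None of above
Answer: b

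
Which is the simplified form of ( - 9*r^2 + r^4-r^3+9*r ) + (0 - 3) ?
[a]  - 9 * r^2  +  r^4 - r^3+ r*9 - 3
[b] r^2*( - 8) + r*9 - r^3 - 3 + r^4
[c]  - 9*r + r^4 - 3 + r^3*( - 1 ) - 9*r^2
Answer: a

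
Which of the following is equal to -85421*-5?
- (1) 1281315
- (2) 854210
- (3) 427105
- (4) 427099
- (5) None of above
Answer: 3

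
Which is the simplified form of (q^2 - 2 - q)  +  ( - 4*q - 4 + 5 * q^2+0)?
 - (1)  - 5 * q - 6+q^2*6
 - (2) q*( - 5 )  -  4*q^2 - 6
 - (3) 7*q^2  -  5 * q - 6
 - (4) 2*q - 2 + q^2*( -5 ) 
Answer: 1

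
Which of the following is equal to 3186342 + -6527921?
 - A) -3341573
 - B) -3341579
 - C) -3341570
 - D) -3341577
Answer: B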